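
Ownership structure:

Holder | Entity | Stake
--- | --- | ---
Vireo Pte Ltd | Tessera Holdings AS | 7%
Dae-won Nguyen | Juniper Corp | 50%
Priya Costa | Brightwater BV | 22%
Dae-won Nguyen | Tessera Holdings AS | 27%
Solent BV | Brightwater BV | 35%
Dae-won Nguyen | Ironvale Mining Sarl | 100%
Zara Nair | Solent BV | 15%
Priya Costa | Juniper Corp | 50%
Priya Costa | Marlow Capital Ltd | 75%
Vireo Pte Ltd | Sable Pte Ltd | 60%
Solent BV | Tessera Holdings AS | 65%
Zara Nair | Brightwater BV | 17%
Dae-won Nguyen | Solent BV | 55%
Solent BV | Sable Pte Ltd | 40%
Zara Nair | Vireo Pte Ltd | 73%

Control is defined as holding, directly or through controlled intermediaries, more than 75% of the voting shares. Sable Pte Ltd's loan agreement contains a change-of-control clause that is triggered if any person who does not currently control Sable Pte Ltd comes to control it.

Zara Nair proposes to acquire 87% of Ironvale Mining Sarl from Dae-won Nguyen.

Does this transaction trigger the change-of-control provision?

No

The purchase adds only to Zara's holdings (Dae-won's stake shrinks), so Zara is the only person who could newly come to control Sable.
Zara's largest direct stake is 73% in Vireo, which does not meet the threshold, so Zara controls no company.
Neither Zara nor any entity Zara controls holds any voting interest in Sable.
So before the transaction, Zara does not control Sable.
After the purchase, Zara holds 87% of Ironvale directly, and Dae-won's stake falls to 13%.
Zara holds 87% of Ironvale, so Zara controls Ironvale.
After the transaction, neither Zara nor any entity Zara controls holds a voting interest in Sable, so Zara still does not control it.
No new person acquires control, so the clause is not triggered.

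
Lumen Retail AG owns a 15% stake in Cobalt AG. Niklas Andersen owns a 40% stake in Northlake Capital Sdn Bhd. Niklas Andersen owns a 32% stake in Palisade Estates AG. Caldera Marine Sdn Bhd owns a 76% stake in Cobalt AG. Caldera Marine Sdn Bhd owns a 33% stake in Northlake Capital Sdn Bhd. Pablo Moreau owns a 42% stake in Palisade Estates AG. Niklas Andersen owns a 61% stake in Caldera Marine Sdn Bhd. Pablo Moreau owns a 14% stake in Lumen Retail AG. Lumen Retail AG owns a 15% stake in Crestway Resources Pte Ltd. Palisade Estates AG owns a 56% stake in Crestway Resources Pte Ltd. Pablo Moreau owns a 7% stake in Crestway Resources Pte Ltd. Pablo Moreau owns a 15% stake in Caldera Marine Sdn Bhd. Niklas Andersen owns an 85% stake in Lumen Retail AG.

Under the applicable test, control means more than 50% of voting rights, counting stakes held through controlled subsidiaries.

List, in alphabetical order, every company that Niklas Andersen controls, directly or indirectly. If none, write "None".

Caldera Marine Sdn Bhd, Cobalt AG, Lumen Retail AG, Northlake Capital Sdn Bhd

Niklas holds 85% of Lumen, so Niklas controls Lumen.
Niklas holds 61% of Caldera, so Niklas controls Caldera.
Lumen and Caldera together hold 15% + 76% = 91% of Cobalt, so Niklas controls Cobalt.
Niklas and Caldera together hold 40% + 33% = 73% of Northlake, so Niklas controls Northlake.
No other company's threshold is met.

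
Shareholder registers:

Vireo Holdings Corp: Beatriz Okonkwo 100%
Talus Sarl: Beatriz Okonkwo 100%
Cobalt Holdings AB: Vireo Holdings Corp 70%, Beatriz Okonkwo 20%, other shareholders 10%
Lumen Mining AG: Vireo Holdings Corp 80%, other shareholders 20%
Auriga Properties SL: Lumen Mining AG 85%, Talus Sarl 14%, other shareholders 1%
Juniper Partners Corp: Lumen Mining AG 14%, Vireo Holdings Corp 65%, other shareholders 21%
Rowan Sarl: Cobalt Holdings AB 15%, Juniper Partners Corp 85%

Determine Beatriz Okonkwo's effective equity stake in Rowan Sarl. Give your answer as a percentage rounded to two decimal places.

78.27%

Beatriz reaches Rowan along 4 paths.
Via Vireo → Cobalt: 100% × 70% × 15% = 10.5%.
Via Cobalt: 20% × 15% = 3%.
Via Vireo → Lumen → Juniper: 100% × 80% × 14% × 85% = 9.52%.
Via Vireo → Juniper: 100% × 65% × 85% = 55.25%.
Total: 10.5% + 3% + 9.52% + 55.25% = 78.27%.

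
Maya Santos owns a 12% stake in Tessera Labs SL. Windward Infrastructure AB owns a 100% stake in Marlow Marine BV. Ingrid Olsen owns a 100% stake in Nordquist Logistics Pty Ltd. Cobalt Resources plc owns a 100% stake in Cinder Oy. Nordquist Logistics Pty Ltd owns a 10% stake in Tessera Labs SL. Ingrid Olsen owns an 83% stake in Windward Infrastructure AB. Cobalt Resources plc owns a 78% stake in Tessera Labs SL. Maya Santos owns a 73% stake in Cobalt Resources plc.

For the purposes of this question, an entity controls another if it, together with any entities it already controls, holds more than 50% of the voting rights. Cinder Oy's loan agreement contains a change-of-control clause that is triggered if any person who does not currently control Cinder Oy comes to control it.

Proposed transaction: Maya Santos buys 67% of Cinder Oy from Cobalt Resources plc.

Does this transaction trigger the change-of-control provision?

No

The purchase adds only to Maya's holdings (Cobalt's stake shrinks), so Maya is the only person who could newly come to control Cinder.
Maya holds 73% of Cobalt, so Maya controls Cobalt.
Cobalt holds 100% of Cinder, so Maya controls Cinder.
So Maya already controls Cinder before the transaction.
After the purchase, Maya holds 67% of Cinder directly, and Cobalt's stake falls to 33%.
Maya controlled Cinder already, so this is not a new person acquiring control; every other person's position is unchanged or reduced.
No new person acquires control, so the clause is not triggered.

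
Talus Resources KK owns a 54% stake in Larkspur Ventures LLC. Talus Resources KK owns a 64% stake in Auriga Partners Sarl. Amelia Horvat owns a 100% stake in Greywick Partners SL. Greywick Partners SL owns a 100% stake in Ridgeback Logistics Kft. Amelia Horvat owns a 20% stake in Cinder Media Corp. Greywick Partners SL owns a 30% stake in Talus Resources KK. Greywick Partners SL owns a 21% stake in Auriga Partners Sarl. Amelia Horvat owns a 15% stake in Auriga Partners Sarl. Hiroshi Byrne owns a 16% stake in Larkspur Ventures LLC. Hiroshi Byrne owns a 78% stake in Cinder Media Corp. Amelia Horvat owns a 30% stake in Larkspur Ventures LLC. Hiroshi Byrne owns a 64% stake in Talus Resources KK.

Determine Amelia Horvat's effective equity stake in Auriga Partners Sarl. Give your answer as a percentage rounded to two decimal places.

Amelia reaches Auriga along 3 paths.
Direct stake: 15% = 15%.
Via Greywick → Talus: 100% × 30% × 64% = 19.2%.
Via Greywick: 100% × 21% = 21%.
Total: 15% + 19.2% + 21% = 55.2%.
Rounded: 55.20%.

55.20%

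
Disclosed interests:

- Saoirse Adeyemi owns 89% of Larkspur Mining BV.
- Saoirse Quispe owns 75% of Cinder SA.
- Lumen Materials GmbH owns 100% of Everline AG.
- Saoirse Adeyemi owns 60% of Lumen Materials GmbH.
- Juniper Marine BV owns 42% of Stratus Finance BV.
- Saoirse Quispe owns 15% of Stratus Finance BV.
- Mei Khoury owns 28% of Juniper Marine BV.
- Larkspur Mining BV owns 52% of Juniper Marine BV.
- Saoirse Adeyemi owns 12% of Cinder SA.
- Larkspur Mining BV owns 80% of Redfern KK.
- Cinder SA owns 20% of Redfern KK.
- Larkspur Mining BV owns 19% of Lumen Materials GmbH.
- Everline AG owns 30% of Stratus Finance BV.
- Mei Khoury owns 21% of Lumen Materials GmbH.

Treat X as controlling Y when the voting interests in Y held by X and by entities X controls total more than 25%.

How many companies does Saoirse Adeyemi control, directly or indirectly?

Saoirse Adeyemi holds 89% of Larkspur, so Saoirse Adeyemi controls Larkspur.
Larkspur and Saoirse Adeyemi together hold 19% + 60% = 79% of Lumen, so Saoirse Adeyemi controls Lumen.
Larkspur holds 80% of Redfern, so Saoirse Adeyemi controls Redfern.
Larkspur holds 52% of Juniper, so Saoirse Adeyemi controls Juniper.
Lumen holds 100% of Everline, so Saoirse Adeyemi controls Everline.
Juniper and Everline together hold 42% + 30% = 72% of Stratus, so Saoirse Adeyemi controls Stratus.
No other company's threshold is met.
Saoirse Adeyemi controls 6 companies.

6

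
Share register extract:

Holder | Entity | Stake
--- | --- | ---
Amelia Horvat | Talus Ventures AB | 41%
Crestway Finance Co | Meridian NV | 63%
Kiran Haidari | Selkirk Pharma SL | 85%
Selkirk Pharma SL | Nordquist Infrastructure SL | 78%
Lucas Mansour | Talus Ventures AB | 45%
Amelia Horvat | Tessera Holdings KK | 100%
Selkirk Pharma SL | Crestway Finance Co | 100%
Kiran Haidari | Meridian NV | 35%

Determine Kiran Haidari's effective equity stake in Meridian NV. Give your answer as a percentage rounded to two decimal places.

Kiran reaches Meridian along 2 paths.
Direct stake: 35% = 35%.
Via Selkirk → Crestway: 85% × 100% × 63% = 53.55%.
Total: 35% + 53.55% = 88.55%.

88.55%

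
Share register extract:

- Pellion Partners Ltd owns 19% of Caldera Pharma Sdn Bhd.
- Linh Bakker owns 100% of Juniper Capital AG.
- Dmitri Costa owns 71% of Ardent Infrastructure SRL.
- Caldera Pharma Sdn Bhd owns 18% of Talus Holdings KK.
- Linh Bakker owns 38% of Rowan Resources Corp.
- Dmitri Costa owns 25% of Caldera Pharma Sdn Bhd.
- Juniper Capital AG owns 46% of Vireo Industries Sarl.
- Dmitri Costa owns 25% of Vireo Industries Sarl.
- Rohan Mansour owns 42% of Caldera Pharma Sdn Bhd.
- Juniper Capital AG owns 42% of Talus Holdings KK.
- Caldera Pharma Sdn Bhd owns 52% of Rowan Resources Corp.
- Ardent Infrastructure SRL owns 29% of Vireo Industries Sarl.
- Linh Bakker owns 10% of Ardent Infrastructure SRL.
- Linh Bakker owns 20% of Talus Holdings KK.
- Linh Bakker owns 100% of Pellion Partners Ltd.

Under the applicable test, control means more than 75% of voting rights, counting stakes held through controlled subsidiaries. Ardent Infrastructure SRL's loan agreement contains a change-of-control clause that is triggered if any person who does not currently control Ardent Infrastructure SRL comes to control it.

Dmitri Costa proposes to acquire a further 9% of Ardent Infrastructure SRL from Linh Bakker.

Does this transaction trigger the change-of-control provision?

The purchase adds only to Dmitri's holdings (Linh's stake shrinks), so Dmitri is the only person who could newly come to control Ardent.
Dmitri's largest direct stake is 71% in Ardent, which does not meet the threshold, so Dmitri controls no company.
In Ardent, Dmitri's side holds only 71%, not > 75%.
So before the transaction, Dmitri does not control Ardent.
After the purchase, Dmitri's direct stake in Ardent rises to 71% + 9% = 80%, and Linh's stake falls to 1%.
Dmitri holds 80% of Ardent, so Dmitri controls Ardent.
Dmitri did not control Ardent before and does after, so the clause is triggered.

Yes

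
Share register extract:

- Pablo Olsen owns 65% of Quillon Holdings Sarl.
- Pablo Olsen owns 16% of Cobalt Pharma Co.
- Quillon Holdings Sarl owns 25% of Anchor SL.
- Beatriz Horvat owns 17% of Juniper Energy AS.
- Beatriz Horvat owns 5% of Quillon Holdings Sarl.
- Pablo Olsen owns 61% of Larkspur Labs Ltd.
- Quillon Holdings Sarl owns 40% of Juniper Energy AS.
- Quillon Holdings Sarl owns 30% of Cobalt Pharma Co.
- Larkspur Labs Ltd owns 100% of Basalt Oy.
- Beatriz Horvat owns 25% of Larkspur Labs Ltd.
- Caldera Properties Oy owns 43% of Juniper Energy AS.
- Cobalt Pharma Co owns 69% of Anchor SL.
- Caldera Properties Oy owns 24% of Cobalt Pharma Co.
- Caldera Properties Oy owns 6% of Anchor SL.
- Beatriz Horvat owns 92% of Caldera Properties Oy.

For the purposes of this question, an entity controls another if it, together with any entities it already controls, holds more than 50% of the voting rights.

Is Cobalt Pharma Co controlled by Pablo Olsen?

No

Pablo holds 61% of Larkspur, so Pablo controls Larkspur.
Pablo holds 65% of Quillon, so Pablo controls Quillon.
Larkspur holds 100% of Basalt, so Pablo controls Basalt.
In Cobalt, Pablo's side holds only 30% + 16% = 46%, not > 50%.
So Pablo does not control Cobalt.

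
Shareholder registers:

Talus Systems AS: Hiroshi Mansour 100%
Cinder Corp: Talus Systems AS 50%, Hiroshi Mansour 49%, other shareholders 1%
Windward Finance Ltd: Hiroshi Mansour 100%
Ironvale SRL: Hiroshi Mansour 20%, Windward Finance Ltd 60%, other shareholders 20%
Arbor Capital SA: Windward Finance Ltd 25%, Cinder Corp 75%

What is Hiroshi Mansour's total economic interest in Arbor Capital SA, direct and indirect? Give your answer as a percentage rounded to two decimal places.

99.25%

Hiroshi reaches Arbor along 3 paths.
Via Windward: 100% × 25% = 25%.
Via Talus → Cinder: 100% × 50% × 75% = 37.5%.
Via Cinder: 49% × 75% = 36.75%.
Total: 25% + 37.5% + 36.75% = 99.25%.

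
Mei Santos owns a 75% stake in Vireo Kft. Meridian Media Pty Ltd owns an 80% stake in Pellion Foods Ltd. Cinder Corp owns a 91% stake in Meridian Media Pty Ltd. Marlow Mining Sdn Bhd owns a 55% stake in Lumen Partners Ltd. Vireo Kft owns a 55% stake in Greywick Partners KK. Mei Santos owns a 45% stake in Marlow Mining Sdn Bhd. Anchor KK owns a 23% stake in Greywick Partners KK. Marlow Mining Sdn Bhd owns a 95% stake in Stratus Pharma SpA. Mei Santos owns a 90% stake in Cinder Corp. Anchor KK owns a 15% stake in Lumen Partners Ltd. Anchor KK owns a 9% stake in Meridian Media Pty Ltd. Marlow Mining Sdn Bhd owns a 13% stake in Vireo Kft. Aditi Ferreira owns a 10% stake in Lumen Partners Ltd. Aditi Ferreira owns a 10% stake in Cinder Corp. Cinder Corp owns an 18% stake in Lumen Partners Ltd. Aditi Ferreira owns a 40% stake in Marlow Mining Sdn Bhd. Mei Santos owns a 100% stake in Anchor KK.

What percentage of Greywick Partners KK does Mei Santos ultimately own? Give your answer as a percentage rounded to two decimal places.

67.47%

Mei reaches Greywick along 3 paths.
Via Anchor: 100% × 23% = 23%.
Via Marlow → Vireo: 45% × 13% × 55% = 3.2175%.
Via Vireo: 75% × 55% = 41.25%.
Total: 23% + 3.2175% + 41.25% = 67.4675%.
Rounded: 67.47%.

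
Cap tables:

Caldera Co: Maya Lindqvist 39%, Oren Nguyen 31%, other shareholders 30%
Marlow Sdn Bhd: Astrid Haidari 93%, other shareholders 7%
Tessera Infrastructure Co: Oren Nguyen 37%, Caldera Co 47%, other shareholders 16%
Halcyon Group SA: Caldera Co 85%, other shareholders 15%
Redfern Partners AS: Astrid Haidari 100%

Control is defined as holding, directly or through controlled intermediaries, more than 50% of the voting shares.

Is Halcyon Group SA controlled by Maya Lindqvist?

Maya's largest direct stake is 39% in Caldera, which does not meet the threshold, so Maya controls no company.
Neither Maya nor any entity Maya controls holds any voting interest in Halcyon.
So Maya does not control Halcyon.

No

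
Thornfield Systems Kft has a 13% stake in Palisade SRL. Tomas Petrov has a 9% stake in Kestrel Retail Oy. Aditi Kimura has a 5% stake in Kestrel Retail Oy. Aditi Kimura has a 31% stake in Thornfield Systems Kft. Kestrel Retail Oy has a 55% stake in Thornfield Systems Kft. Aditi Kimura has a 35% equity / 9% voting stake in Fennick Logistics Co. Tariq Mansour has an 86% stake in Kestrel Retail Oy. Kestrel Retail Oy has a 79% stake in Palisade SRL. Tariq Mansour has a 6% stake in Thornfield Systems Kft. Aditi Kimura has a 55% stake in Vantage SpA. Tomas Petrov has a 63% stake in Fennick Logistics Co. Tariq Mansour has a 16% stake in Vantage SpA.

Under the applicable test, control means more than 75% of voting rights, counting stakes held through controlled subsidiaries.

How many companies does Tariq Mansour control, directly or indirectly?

2

Tariq holds 86% of Kestrel, so Tariq controls Kestrel.
Kestrel holds 79% of Palisade, so Tariq controls Palisade.
No other company's threshold is met.
Tariq controls 2 companies.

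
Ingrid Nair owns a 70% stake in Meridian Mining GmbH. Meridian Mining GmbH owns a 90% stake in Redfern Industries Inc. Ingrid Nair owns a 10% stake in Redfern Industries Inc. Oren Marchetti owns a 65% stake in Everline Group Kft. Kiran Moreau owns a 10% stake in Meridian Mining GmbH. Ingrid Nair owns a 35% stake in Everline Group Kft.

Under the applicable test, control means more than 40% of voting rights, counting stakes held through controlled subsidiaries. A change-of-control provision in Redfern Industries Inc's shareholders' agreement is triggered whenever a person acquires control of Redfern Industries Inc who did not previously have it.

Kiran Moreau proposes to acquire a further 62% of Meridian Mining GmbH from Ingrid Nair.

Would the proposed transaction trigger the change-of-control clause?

Yes

The purchase adds only to Kiran's holdings (Ingrid's stake shrinks), so Kiran is the only person who could newly come to control Redfern.
Kiran's largest direct stake is 10% in Meridian, which does not meet the threshold, so Kiran controls no company.
Neither Kiran nor any entity Kiran controls holds any voting interest in Redfern.
So before the transaction, Kiran does not control Redfern.
After the purchase, Kiran's direct stake in Meridian rises to 10% + 62% = 72%, and Ingrid's stake falls to 8%.
Kiran holds 72% of Meridian, so Kiran controls Meridian.
Meridian holds 90% of Redfern, so Kiran controls Redfern.
Kiran did not control Redfern before and does after, so the clause is triggered.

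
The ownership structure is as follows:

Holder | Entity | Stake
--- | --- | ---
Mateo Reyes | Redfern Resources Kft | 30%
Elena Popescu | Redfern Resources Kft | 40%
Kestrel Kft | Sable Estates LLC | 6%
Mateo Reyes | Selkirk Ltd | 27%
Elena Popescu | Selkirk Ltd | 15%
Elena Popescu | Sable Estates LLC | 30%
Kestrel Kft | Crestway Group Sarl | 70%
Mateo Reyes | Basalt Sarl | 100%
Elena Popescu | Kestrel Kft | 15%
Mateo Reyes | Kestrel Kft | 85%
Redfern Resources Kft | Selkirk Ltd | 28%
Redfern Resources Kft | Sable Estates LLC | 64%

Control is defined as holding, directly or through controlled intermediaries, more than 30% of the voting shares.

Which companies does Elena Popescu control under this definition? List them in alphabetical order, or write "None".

Elena holds 40% of Redfern, so Elena controls Redfern.
Redfern and Elena together hold 28% + 15% = 43% of Selkirk, so Elena controls Selkirk.
Elena and Redfern together hold 30% + 64% = 94% of Sable, so Elena controls Sable.
No other company's threshold is met.

Redfern Resources Kft, Sable Estates LLC, Selkirk Ltd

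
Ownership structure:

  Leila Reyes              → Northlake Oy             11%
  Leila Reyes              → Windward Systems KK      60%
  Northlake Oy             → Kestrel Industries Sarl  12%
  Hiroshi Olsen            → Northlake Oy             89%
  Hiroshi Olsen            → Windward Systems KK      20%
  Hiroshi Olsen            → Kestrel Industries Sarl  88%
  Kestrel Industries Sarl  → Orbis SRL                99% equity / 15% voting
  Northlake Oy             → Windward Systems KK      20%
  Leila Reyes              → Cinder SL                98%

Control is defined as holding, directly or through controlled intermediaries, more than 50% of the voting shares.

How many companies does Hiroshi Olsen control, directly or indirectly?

2

Hiroshi holds 89% of Northlake, so Hiroshi controls Northlake.
Northlake and Hiroshi together hold 12% + 88% = 100% of Kestrel, so Hiroshi controls Kestrel.
No other company's threshold is met.
Hiroshi controls 2 companies.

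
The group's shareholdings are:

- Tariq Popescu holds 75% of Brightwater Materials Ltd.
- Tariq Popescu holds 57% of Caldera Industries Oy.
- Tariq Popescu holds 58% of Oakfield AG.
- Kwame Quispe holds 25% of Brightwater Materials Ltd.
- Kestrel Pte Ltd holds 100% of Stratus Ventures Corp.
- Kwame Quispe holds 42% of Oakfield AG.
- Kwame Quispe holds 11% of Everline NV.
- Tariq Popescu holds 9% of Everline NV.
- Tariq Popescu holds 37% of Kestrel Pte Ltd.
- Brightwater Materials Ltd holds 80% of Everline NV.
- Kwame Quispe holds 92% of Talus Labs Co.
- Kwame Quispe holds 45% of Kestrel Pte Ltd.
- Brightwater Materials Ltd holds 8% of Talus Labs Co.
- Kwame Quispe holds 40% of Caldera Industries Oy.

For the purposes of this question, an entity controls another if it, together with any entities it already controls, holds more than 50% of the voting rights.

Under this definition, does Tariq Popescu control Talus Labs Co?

No

Tariq holds 75% of Brightwater, so Tariq controls Brightwater.
Tariq and Brightwater together hold 9% + 80% = 89% of Everline, so Tariq controls Everline.
Tariq holds 58% of Oakfield, so Tariq controls Oakfield.
Tariq holds 57% of Caldera, so Tariq controls Caldera.
In Talus, Tariq's side holds only 8%, not > 50%.
So Tariq does not control Talus.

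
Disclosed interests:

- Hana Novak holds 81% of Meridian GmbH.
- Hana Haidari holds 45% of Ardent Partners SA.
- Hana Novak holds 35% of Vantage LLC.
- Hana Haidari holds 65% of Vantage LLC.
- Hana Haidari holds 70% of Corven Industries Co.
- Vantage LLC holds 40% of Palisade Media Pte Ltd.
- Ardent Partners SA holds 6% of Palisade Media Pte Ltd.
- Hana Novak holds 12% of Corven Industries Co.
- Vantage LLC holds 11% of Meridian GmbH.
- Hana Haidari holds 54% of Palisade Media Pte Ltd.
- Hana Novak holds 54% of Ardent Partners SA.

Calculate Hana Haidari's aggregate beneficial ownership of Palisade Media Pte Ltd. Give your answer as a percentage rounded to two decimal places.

Hana Haidari reaches Palisade along 3 paths.
Via Vantage: 65% × 40% = 26%.
Direct stake: 54% = 54%.
Via Ardent: 45% × 6% = 2.7%.
Total: 26% + 54% + 2.7% = 82.7%.
Rounded: 82.70%.

82.70%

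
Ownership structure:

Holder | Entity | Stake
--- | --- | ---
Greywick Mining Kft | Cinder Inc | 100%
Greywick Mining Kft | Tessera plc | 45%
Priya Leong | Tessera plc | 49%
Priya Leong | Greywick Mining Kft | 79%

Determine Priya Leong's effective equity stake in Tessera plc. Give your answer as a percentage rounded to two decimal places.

Priya reaches Tessera along 2 paths.
Direct stake: 49% = 49%.
Via Greywick: 79% × 45% = 35.55%.
Total: 49% + 35.55% = 84.55%.

84.55%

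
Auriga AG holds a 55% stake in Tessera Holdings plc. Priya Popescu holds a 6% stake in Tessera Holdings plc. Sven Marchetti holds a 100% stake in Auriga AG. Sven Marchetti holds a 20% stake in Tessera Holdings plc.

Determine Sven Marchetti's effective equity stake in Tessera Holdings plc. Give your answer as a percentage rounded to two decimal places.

75.00%

Sven reaches Tessera along 2 paths.
Via Auriga: 100% × 55% = 55%.
Direct stake: 20% = 20%.
Total: 55% + 20% = 75%.
Rounded: 75.00%.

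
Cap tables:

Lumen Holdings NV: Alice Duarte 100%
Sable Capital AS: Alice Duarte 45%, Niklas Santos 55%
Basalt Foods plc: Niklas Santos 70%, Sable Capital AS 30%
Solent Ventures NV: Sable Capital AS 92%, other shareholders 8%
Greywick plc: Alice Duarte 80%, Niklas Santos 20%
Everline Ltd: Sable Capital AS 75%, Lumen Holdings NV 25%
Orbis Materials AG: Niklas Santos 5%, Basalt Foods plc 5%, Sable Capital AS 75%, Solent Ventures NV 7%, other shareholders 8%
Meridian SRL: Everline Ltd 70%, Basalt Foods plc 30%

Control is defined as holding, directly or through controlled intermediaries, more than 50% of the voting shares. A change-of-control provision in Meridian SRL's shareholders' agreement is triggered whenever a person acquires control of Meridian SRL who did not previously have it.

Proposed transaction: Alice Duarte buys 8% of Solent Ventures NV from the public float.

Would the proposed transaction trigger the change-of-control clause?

The purchase changes only Alice's holdings, so Alice is the only person who could newly come to control Meridian.
Alice holds 100% of Lumen, so Alice controls Lumen.
Alice holds 80% of Greywick, so Alice controls Greywick.
Neither Alice nor any entity Alice controls holds any voting interest in Meridian.
So before the transaction, Alice does not control Meridian.
After the purchase, Alice holds 8% of Solent directly.
Alice's side now holds 8% of Solent, not > 50%, so Alice still does not control Solent.
After the transaction, neither Alice nor any entity Alice controls holds a voting interest in Meridian, so Alice still does not control it.
No new person acquires control, so the clause is not triggered.

No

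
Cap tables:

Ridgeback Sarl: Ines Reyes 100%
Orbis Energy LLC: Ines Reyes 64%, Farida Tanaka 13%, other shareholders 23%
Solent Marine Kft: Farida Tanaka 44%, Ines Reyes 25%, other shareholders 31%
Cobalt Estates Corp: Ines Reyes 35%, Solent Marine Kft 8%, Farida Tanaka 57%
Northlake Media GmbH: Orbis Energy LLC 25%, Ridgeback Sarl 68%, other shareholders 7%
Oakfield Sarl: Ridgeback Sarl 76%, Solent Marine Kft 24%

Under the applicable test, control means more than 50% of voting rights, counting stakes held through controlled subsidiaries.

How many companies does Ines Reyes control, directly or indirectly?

4

Ines holds 100% of Ridgeback, so Ines controls Ridgeback.
Ines holds 64% of Orbis, so Ines controls Orbis.
Orbis and Ridgeback together hold 25% + 68% = 93% of Northlake, so Ines controls Northlake.
Ridgeback holds 76% of Oakfield, so Ines controls Oakfield.
No other company's threshold is met.
Ines controls 4 companies.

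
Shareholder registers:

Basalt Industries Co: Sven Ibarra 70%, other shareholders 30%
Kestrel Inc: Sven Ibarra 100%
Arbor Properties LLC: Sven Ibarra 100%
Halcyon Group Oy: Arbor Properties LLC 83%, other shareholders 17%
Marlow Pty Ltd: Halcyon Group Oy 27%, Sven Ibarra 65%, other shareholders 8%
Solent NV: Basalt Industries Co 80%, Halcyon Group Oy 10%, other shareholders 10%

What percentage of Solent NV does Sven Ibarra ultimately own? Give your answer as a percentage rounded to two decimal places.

64.30%

Sven reaches Solent along 2 paths.
Via Basalt: 70% × 80% = 56%.
Via Arbor → Halcyon: 100% × 83% × 10% = 8.3%.
Total: 56% + 8.3% = 64.3%.
Rounded: 64.30%.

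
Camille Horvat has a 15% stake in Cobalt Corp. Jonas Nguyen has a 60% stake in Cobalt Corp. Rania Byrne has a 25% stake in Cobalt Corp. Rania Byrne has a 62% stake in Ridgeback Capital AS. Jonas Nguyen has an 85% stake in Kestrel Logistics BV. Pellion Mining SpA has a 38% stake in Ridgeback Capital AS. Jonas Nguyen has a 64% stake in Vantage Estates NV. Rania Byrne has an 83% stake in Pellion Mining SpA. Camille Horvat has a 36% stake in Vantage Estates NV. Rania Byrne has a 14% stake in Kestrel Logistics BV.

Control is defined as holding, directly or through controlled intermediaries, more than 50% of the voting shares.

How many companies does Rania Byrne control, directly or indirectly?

2

Rania holds 83% of Pellion, so Rania controls Pellion.
Rania and Pellion together hold 62% + 38% = 100% of Ridgeback, so Rania controls Ridgeback.
No other company's threshold is met.
Rania controls 2 companies.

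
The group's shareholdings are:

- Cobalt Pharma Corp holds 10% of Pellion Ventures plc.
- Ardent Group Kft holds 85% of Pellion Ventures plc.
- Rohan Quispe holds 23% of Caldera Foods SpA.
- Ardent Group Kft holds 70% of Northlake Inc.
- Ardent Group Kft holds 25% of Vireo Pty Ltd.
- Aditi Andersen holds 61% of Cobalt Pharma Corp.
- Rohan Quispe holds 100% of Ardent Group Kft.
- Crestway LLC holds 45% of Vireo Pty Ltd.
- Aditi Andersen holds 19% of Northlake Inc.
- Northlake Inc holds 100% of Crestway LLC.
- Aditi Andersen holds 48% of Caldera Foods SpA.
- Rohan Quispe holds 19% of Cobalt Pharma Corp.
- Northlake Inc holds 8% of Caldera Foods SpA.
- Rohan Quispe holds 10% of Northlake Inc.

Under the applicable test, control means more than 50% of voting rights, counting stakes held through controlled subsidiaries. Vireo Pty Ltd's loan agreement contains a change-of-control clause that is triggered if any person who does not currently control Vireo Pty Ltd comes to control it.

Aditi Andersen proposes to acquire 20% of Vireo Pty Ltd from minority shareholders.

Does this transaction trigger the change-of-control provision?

No

The purchase changes only Aditi's holdings, so Aditi is the only person who could newly come to control Vireo.
Aditi holds 61% of Cobalt, so Aditi controls Cobalt.
Neither Aditi nor any entity Aditi controls holds any voting interest in Vireo.
So before the transaction, Aditi does not control Vireo.
After the purchase, Aditi holds 20% of Vireo directly.
After the transaction, Aditi's side holds 20% of Vireo, not > 50%, so Aditi still does not control Vireo.
No new person acquires control, so the clause is not triggered.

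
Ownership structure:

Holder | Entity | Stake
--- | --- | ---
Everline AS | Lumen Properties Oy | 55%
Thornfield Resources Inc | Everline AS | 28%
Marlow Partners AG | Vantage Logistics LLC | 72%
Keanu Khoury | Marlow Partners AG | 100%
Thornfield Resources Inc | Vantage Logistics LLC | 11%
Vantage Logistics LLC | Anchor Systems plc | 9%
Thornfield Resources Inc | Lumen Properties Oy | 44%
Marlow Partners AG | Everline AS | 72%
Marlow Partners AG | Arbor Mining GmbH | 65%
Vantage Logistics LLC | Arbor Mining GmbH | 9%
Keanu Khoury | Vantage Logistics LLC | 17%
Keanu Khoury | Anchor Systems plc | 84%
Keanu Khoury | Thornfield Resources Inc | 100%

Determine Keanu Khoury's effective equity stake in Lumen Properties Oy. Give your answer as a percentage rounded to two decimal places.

99.00%

Keanu reaches Lumen along 3 paths.
Via Marlow → Everline: 100% × 72% × 55% = 39.6%.
Via Thornfield → Everline: 100% × 28% × 55% = 15.4%.
Via Thornfield: 100% × 44% = 44%.
Total: 39.6% + 15.4% + 44% = 99%.
Rounded: 99.00%.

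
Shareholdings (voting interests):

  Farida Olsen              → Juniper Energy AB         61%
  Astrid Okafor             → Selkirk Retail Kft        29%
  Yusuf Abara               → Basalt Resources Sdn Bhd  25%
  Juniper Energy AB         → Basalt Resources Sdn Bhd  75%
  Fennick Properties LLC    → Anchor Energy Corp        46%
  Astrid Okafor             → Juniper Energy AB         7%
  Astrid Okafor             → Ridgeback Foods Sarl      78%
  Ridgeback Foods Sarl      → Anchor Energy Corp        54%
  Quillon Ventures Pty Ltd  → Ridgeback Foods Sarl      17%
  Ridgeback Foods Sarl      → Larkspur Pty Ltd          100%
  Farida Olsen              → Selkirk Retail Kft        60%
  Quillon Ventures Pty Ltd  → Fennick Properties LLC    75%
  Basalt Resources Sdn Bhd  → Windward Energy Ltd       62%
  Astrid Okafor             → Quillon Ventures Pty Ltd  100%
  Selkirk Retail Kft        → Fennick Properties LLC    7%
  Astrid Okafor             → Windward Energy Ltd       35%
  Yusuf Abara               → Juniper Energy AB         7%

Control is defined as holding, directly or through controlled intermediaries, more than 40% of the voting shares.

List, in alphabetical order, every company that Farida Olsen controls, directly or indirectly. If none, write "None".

Farida holds 60% of Selkirk, so Farida controls Selkirk.
Farida holds 61% of Juniper, so Farida controls Juniper.
Juniper holds 75% of Basalt, so Farida controls Basalt.
Basalt holds 62% of Windward, so Farida controls Windward.
No other company's threshold is met.

Basalt Resources Sdn Bhd, Juniper Energy AB, Selkirk Retail Kft, Windward Energy Ltd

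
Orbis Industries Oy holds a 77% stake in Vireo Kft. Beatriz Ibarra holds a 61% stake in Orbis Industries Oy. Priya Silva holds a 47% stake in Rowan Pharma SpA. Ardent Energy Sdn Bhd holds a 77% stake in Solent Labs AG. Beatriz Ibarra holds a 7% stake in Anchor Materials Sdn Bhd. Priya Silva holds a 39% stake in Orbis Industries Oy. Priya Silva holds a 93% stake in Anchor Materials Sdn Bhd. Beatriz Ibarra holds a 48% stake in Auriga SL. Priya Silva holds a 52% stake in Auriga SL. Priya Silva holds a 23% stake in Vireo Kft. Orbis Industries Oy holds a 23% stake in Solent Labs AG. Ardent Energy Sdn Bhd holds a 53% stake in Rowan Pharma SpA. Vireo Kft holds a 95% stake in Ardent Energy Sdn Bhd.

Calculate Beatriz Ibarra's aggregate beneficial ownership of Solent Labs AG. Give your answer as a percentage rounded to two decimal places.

Beatriz reaches Solent along 2 paths.
Via Orbis: 61% × 23% = 14.03%.
Via Orbis → Vireo → Ardent: 61% × 77% × 95% × 77% = 34.358555%.
Total: 14.03% + 34.358555% = 48.388555%.
Rounded: 48.39%.

48.39%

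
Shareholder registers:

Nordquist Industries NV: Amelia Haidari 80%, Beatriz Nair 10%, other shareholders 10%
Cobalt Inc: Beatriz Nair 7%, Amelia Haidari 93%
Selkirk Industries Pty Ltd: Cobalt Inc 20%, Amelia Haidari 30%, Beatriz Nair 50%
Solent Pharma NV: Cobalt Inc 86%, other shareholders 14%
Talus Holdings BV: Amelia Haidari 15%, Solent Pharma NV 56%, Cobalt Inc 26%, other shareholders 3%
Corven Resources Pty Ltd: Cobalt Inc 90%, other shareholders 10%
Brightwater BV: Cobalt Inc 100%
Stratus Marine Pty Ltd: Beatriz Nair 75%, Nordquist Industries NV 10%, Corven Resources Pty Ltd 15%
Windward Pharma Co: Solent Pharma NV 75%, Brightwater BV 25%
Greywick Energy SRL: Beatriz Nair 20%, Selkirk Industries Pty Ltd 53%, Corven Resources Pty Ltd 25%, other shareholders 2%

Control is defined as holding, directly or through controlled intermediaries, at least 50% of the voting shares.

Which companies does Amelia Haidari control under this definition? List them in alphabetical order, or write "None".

Brightwater BV, Cobalt Inc, Corven Resources Pty Ltd, Greywick Energy SRL, Nordquist Industries NV, Selkirk Industries Pty Ltd, Solent Pharma NV, Talus Holdings BV, Windward Pharma Co

Amelia holds 80% of Nordquist, so Amelia controls Nordquist.
Amelia holds 93% of Cobalt, so Amelia controls Cobalt.
Cobalt and Amelia together hold 20% + 30% = 50% of Selkirk, so Amelia controls Selkirk.
Cobalt holds 86% of Solent, so Amelia controls Solent.
Amelia and Solent and Cobalt together hold 15% + 56% + 26% = 97% of Talus, so Amelia controls Talus.
Cobalt holds 90% of Corven, so Amelia controls Corven.
Cobalt holds 100% of Brightwater, so Amelia controls Brightwater.
Solent and Brightwater together hold 75% + 25% = 100% of Windward, so Amelia controls Windward.
Selkirk and Corven together hold 53% + 25% = 78% of Greywick, so Amelia controls Greywick.
No other company's threshold is met.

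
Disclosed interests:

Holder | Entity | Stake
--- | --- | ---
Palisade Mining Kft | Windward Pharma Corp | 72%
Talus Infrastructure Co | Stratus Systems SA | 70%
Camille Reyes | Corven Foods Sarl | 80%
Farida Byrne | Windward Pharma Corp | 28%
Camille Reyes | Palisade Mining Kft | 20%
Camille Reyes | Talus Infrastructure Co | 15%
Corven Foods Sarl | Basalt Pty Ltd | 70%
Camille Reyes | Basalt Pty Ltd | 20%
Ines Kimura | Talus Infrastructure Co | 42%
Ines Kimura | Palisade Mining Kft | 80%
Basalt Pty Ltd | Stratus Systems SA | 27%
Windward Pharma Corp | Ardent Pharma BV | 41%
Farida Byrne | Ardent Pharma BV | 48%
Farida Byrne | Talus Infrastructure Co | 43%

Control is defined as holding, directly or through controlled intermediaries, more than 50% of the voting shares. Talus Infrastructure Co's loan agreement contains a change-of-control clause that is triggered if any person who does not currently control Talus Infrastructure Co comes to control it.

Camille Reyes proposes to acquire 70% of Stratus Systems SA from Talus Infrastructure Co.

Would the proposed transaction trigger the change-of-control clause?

No

The purchase adds only to Camille's holdings (Talus's stake shrinks), so Camille is the only person who could newly come to control Talus.
Camille holds 80% of Corven, so Camille controls Corven.
Camille and Corven together hold 20% + 70% = 90% of Basalt, so Camille controls Basalt.
In Talus, Camille's side holds only 15%, not > 50%.
So before the transaction, Camille does not control Talus.
After the purchase, Camille holds 70% of Stratus directly, and Talus's stake falls to 0%.
Basalt and Camille together hold 27% + 70% = 97% of Stratus, so Camille controls Stratus.
After the transaction, Camille's side holds 15% of Talus, not > 50%, so Camille still does not control Talus.
No new person acquires control, so the clause is not triggered.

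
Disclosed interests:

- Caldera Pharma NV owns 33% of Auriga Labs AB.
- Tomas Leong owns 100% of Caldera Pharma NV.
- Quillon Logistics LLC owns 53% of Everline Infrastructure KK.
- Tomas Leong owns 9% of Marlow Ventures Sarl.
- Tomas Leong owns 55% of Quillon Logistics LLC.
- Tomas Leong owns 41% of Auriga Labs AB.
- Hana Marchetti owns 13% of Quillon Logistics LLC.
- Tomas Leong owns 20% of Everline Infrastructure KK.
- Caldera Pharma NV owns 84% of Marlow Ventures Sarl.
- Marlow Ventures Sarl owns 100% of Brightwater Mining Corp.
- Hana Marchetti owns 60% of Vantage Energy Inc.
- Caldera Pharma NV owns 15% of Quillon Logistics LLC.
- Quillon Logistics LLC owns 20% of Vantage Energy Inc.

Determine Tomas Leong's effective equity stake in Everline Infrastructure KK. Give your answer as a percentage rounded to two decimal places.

Tomas reaches Everline along 3 paths.
Direct stake: 20% = 20%.
Via Quillon: 55% × 53% = 29.15%.
Via Caldera → Quillon: 100% × 15% × 53% = 7.95%.
Total: 20% + 29.15% + 7.95% = 57.1%.
Rounded: 57.10%.

57.10%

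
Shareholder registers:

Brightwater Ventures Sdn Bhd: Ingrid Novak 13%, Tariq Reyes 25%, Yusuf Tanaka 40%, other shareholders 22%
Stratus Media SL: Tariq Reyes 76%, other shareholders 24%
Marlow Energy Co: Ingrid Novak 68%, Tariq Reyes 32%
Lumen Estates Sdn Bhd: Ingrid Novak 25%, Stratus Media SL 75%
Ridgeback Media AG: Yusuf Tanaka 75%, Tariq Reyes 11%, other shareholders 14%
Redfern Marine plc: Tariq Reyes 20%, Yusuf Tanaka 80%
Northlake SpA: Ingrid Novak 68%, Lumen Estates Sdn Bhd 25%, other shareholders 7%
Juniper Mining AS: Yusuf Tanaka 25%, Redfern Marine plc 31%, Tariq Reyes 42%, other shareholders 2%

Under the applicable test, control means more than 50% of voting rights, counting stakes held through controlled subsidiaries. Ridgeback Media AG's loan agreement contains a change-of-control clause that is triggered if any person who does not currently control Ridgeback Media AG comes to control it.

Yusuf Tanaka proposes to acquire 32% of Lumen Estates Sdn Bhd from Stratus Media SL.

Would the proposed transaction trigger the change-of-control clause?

The purchase adds only to Yusuf's holdings (Stratus's stake shrinks), so Yusuf is the only person who could newly come to control Ridgeback.
Yusuf holds 75% of Ridgeback, so Yusuf controls Ridgeback.
So Yusuf already controls Ridgeback before the transaction.
After the purchase, Yusuf holds 32% of Lumen directly, and Stratus's stake falls to 43%.
Yusuf controlled Ridgeback already, so this is not a new person acquiring control; every other person's position is unchanged or reduced.
No new person acquires control, so the clause is not triggered.

No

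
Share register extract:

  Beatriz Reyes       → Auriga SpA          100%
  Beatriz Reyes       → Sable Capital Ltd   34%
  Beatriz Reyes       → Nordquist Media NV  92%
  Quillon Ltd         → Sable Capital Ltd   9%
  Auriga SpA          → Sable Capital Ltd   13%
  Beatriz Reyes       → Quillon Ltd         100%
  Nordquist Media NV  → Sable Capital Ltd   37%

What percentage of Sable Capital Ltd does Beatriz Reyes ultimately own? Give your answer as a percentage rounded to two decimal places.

Beatriz reaches Sable along 4 paths.
Direct stake: 34% = 34%.
Via Auriga: 100% × 13% = 13%.
Via Nordquist: 92% × 37% = 34.04%.
Via Quillon: 100% × 9% = 9%.
Total: 34% + 13% + 34.04% + 9% = 90.04%.

90.04%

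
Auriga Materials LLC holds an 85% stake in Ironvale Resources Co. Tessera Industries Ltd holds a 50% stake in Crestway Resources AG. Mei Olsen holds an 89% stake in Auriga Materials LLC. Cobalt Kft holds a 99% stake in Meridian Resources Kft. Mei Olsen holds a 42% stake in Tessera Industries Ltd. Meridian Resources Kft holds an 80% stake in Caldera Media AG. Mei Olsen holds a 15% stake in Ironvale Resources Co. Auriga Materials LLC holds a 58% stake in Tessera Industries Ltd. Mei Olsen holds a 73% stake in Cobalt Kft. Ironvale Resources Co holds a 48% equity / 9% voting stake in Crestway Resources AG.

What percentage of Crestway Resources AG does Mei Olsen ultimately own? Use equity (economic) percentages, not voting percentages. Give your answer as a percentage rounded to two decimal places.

Mei reaches Crestway along 4 paths.
Via Ironvale: 15% × 48% = 7.2%.
Via Auriga → Ironvale: 89% × 85% × 48% = 36.312%.
Via Auriga → Tessera: 89% × 58% × 50% = 25.81%.
Via Tessera: 42% × 50% = 21%.
Total: 7.2% + 36.312% + 25.81% + 21% = 90.322%.
Rounded: 90.32%.

90.32%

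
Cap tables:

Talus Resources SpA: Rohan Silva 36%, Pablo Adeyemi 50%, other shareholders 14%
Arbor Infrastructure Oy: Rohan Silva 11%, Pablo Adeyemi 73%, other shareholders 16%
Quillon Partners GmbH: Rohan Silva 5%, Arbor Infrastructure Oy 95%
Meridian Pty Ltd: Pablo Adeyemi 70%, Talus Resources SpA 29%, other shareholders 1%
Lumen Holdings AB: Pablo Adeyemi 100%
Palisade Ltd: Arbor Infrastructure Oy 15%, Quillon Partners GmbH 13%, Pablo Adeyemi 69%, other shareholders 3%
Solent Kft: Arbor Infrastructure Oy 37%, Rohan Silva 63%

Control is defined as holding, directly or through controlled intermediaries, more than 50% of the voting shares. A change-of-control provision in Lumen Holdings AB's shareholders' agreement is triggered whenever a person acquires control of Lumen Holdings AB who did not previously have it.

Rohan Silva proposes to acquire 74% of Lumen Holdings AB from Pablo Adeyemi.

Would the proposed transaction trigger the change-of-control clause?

The purchase adds only to Rohan's holdings (Pablo's stake shrinks), so Rohan is the only person who could newly come to control Lumen.
Rohan holds 63% of Solent, so Rohan controls Solent.
Neither Rohan nor any entity Rohan controls holds any voting interest in Lumen.
So before the transaction, Rohan does not control Lumen.
After the purchase, Rohan holds 74% of Lumen directly, and Pablo's stake falls to 26%.
Rohan holds 74% of Lumen, so Rohan controls Lumen.
Rohan did not control Lumen before and does after, so the clause is triggered.

Yes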